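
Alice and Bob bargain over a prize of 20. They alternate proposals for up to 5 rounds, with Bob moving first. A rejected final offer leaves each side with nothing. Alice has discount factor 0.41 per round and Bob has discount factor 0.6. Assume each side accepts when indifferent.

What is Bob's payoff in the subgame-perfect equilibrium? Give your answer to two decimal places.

15.91

Work backward from the last round.
Round 5 (Bob proposes): Alice will accept anything ≥ 0, so Bob offers 0 and keeps 20.
Round 4 (Alice proposes): Bob can get 20 next round, worth 0.6 × 20 = 12 now; Alice offers that and keeps 8.
Round 3 (Bob proposes): Alice can get 8 next round, worth 0.41 × 8 = 3.28 now. Bob offers 3.28 and keeps 20 − 3.28 = 16.72.
Round 2 (Alice proposes): Bob can get 16.72 next round, worth 0.6 × 16.72 = 10.032 now. Alice offers 10.032 and keeps 20 − 10.032 = 9.968.
Round 1 (Bob proposes): Alice can get 9.968 next round, worth 0.41 × 9.968 = 4.08688 now; Bob offers that and keeps 15.91312.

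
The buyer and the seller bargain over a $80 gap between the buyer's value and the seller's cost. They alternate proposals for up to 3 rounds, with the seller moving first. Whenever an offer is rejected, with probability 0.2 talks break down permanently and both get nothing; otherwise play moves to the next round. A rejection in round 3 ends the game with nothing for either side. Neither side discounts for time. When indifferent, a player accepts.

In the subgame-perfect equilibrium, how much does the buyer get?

12.8

By backward induction:
Round 3 (the seller proposes): rejection yields 0 for the buyer; the seller offers 0 and keeps 80.
Round 2 (the buyer proposes): rejecting gives the seller an expected 0.8 × 80 = 64, so the buyer offers 64, keeping 16.
Round 1 (the seller proposes): rejecting gives the buyer an expected 0.8 × 16 = 12.8. The seller offers 12.8 and keeps 80 − 12.8 = 67.2.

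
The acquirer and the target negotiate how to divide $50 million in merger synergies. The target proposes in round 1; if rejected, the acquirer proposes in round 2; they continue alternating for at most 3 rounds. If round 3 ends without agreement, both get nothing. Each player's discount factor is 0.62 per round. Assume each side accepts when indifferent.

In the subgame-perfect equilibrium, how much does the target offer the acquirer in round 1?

By backward induction:
Round 3 (the target proposes): rejection yields 0 for the acquirer; the target offers 0 and keeps 50.
Round 2 (the acquirer proposes): the target can get 50 next round, worth 0.62 × 50 = 31 now; the acquirer offers that and keeps 19.
Round 1 (the target proposes): the acquirer can get 19 next round, worth 0.62 × 19 = 11.78 now. The target offers 11.78 and keeps 50 − 11.78 = 38.22.

11.78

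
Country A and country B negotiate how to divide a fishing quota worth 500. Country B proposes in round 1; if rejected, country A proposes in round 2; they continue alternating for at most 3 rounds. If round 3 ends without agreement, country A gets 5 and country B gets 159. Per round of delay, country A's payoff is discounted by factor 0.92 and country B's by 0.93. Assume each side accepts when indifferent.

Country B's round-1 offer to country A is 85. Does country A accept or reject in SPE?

Accept

Work out country A's continuation value if the offer is rejected.
Round 3 (country B proposes): country A gets 5 if talks fail, so country B offers 5 and keeps 495.
Round 2 (country A proposes): country B can get 495 next round, worth 0.93 × 495 = 460.35 now. Country A offers 460.35 and keeps 500 − 460.35 = 39.65.
So by rejecting in round 1, country A gets 39.65 next round, worth 0.92 × 39.65 = 36.478 now.
Offer 85 ≥ 36.478, so country A accepts.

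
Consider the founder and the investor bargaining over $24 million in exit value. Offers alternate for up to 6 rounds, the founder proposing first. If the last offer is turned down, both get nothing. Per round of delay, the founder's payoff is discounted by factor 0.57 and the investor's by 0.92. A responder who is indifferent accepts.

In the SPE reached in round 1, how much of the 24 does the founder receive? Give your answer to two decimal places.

3.45

Round 6 (the investor proposes): the founder will accept anything ≥ 0, so the investor offers 0 and keeps 24.
Round 5 (the founder proposes): the investor can get 24 next round, worth 0.92 × 24 = 22.08 now, so the founder offers 22.08, keeping 1.92.
Round 4 (the investor proposes): the founder can get 1.92 next round, worth 0.57 × 1.92 = 1.0944 now. The investor offers 1.0944 and keeps 24 − 1.0944 = 22.9056.
Round 3 (the founder proposes): the investor can get 22.9056 next round, worth 0.92 × 22.9056 = 21.073152 now. The founder offers 21.073152 and keeps 24 − 21.073152 = 2.926848.
Round 2 (the investor proposes): the founder can get 2.926848 next round, worth 0.57 × 2.926848 = 1.66830336 now; the investor offers that and keeps 22.33169664.
Round 1 (the founder proposes): the investor can get 22.33169664 next round, worth 0.92 × 22.33169664 = 20.5451609088 now; the founder offers that and keeps 3.4548390912.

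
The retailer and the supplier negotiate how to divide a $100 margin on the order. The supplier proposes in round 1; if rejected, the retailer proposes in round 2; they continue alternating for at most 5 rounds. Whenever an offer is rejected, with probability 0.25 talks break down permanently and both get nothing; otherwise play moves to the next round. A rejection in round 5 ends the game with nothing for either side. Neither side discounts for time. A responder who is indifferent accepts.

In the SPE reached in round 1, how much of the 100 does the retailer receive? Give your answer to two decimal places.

Round 5 (the supplier proposes): the retailer will accept anything ≥ 0, so the supplier offers 0 and keeps 100.
Round 4 (the retailer proposes): rejecting gives the supplier an expected 0.75 × 100 = 75; the retailer offers that and keeps 25.
Round 3 (the supplier proposes): rejecting gives the retailer an expected 0.75 × 25 = 18.75; the supplier offers that and keeps 81.25.
Round 2 (the retailer proposes): rejecting gives the supplier an expected 0.75 × 81.25 = 60.9375. The retailer offers 60.9375 and keeps 100 − 60.9375 = 39.0625.
Round 1 (the supplier proposes): rejecting gives the retailer an expected 0.75 × 39.0625 = 29.296875, so the supplier offers 29.296875, keeping 70.703125.

29.30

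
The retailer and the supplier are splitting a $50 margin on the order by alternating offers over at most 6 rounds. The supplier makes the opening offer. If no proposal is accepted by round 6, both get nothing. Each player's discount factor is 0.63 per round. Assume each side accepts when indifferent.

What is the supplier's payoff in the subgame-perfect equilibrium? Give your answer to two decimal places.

28.76

By backward induction:
Round 6 (the retailer proposes): the supplier will accept anything ≥ 0, so the retailer offers 0 and keeps 50.
Round 5 (the supplier proposes): the retailer can get 50 next round, worth 0.63 × 50 = 31.5 now, so the supplier offers 31.5, keeping 18.5.
Round 4 (the retailer proposes): the supplier can get 18.5 next round, worth 0.63 × 18.5 = 11.655 now. The retailer offers 11.655 and keeps 50 − 11.655 = 38.345.
Round 3 (the supplier proposes): the retailer can get 38.345 next round, worth 0.63 × 38.345 = 24.15735 now. The supplier offers 24.15735 and keeps 50 − 24.15735 = 25.84265.
Round 2 (the retailer proposes): the supplier can get 25.84265 next round, worth 0.63 × 25.84265 = 16.2808695 now; the retailer offers that and keeps 33.7191305.
Round 1 (the supplier proposes): the retailer can get 33.7191305 next round, worth 0.63 × 33.7191305 = 21.243052215 now, so the supplier offers 21.243052215, keeping 28.756947785.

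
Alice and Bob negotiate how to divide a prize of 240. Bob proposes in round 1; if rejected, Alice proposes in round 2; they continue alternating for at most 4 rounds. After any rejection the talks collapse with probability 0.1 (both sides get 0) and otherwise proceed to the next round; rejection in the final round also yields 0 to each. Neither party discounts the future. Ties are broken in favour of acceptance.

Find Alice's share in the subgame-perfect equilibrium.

By backward induction:
Round 4 (Alice proposes): rejection yields 0 for Bob; Alice offers 0 and keeps 240.
Round 3 (Bob proposes): rejecting gives Alice an expected 0.9 × 240 = 216, so Bob offers 216, keeping 24.
Round 2 (Alice proposes): rejecting gives Bob an expected 0.9 × 24 = 21.6, so Alice offers 21.6, keeping 218.4.
Round 1 (Bob proposes): rejecting gives Alice an expected 0.9 × 218.4 = 196.56. Bob offers 196.56 and keeps 240 − 196.56 = 43.44.

196.56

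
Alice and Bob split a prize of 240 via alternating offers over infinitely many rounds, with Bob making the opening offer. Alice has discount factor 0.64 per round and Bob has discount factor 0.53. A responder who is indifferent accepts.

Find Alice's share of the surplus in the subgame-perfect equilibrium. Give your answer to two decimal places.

In a stationary SPE each proposer offers the other exactly their discounted continuation value.
If Bob keeps x when proposing and Alice keeps y when proposing, then x = 240 − 0.64y and y = 240 − 0.53x.
Solving: x = 240(1 − 0.64) / (1 − 0.53·0.64) = 86.4 / 0.6608 ≈ 130.7506.
Alice gets 240 − 130.7506 ≈ 109.2494.

109.25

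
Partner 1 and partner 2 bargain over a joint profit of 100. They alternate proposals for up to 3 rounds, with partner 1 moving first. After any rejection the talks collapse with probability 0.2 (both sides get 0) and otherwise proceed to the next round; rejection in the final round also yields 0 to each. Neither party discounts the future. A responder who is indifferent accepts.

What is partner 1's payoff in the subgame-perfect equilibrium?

84

Round 3 (partner 1 proposes): rejection yields 0 for partner 2; partner 1 offers 0 and keeps 100.
Round 2 (partner 2 proposes): rejecting gives partner 1 an expected 0.8 × 100 = 80, so partner 2 offers 80, keeping 20.
Round 1 (partner 1 proposes): rejecting gives partner 2 an expected 0.8 × 20 = 16; partner 1 offers that and keeps 84.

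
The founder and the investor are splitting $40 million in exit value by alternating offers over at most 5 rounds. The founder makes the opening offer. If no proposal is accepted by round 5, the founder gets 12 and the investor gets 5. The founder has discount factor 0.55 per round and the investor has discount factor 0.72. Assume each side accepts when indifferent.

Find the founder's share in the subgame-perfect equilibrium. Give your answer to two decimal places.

Work backward from the last round.
Round 5 (the founder proposes): the investor gets 5 if talks fail, so the founder offers 5 and keeps 35.
Round 4 (the investor proposes): the founder can get 35 next round, worth 0.55 × 35 = 19.25 now. The investor offers 19.25 and keeps 40 − 19.25 = 20.75.
Round 3 (the founder proposes): the investor can get 20.75 next round, worth 0.72 × 20.75 = 14.94 now, so the founder offers 14.94, keeping 25.06.
Round 2 (the investor proposes): the founder can get 25.06 next round, worth 0.55 × 25.06 = 13.783 now. The investor offers 13.783 and keeps 40 − 13.783 = 26.217.
Round 1 (the founder proposes): the investor can get 26.217 next round, worth 0.72 × 26.217 = 18.87624 now. The founder offers 18.87624 and keeps 40 − 18.87624 = 21.12376.

21.12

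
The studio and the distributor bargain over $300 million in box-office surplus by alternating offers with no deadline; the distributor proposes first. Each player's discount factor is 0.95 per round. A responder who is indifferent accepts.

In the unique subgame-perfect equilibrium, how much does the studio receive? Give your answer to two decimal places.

146.15

In a stationary SPE each proposer offers the other exactly their discounted continuation value.
If the distributor keeps x when proposing and the studio keeps y when proposing, then x = 300 − 0.95y and y = 300 − 0.95x.
Solving: x = 300(1 − 0.95) / (1 − 0.95·0.95) = 15 / 0.0975 ≈ 153.8462.
The studio gets 300 − 153.8462 ≈ 146.1538.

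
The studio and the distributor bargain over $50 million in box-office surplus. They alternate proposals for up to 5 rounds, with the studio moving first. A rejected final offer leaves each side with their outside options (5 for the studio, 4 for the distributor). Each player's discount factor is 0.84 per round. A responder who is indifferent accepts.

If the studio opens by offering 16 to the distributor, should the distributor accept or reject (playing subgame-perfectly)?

Accept

Round 5 (the studio proposes): the distributor gets 4 if talks fail, so the studio offers 4 and keeps 46.
Round 4 (the distributor proposes): the studio can get 46 next round, worth 0.84 × 46 = 38.64 now, so the distributor offers 38.64, keeping 11.36.
Round 3 (the studio proposes): the distributor can get 11.36 next round, worth 0.84 × 11.36 = 9.5424 now. The studio offers 9.5424 and keeps 50 − 9.5424 = 40.4576.
Round 2 (the distributor proposes): the studio can get 40.4576 next round, worth 0.84 × 40.4576 = 33.984384 now; the distributor offers that and keeps 16.015616.
So by rejecting in round 1, the distributor gets 16.015616 next round, worth 0.84 × 16.015616 = 13.45311744 now.
Offer 16 ≥ 13.45311744, so the distributor accepts.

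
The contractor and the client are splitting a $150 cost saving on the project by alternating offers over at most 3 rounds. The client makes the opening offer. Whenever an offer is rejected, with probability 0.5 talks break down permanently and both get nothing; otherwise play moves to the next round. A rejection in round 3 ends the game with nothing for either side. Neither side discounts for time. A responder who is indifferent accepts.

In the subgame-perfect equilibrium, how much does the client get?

Round 3 (the client proposes): the contractor will accept anything ≥ 0, so the client offers 0 and keeps 150.
Round 2 (the contractor proposes): rejecting gives the client an expected 0.5 × 150 = 75, so the contractor offers 75, keeping 75.
Round 1 (the client proposes): rejecting gives the contractor an expected 0.5 × 75 = 37.5; the client offers that and keeps 112.5.

112.5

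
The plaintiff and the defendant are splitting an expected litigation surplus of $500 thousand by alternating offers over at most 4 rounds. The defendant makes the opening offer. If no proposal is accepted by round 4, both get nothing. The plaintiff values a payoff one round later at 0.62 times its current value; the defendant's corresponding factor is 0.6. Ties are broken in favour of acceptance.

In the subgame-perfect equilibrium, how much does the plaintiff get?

Round 4 (the plaintiff proposes): the defendant will accept anything ≥ 0, so the plaintiff offers 0 and keeps 500.
Round 3 (the defendant proposes): the plaintiff can get 500 next round, worth 0.62 × 500 = 310 now; the defendant offers that and keeps 190.
Round 2 (the plaintiff proposes): the defendant can get 190 next round, worth 0.6 × 190 = 114 now; the plaintiff offers that and keeps 386.
Round 1 (the defendant proposes): the plaintiff can get 386 next round, worth 0.62 × 386 = 239.32 now. The defendant offers 239.32 and keeps 500 − 239.32 = 260.68.

239.32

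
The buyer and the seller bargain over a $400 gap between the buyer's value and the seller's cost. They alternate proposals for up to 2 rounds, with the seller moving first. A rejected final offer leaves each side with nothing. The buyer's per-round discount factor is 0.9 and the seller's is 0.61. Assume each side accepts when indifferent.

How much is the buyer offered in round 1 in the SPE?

By backward induction:
Round 2 (the buyer proposes): the seller will accept anything ≥ 0, so the buyer offers 0 and keeps 400.
Round 1 (the seller proposes): the buyer can get 400 next round, worth 0.9 × 400 = 360 now, so the seller offers 360, keeping 40.

360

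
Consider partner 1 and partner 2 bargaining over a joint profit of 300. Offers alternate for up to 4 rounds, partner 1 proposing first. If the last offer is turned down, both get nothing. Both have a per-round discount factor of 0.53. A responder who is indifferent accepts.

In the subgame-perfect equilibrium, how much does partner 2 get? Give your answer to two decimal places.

119.39

Round 4 (partner 2 proposes): rejection yields 0 for partner 1; partner 2 offers 0 and keeps 300.
Round 3 (partner 1 proposes): partner 2 can get 300 next round, worth 0.53 × 300 = 159 now. Partner 1 offers 159 and keeps 300 − 159 = 141.
Round 2 (partner 2 proposes): partner 1 can get 141 next round, worth 0.53 × 141 = 74.73 now, so partner 2 offers 74.73, keeping 225.27.
Round 1 (partner 1 proposes): partner 2 can get 225.27 next round, worth 0.53 × 225.27 = 119.3931 now, so partner 1 offers 119.3931, keeping 180.6069.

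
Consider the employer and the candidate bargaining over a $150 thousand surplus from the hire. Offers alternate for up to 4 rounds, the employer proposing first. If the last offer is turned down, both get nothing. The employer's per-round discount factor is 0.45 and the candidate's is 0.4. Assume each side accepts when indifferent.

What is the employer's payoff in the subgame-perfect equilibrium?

Work backward from the last round.
Round 4 (the candidate proposes): rejection yields 0 for the employer; the candidate offers 0 and keeps 150.
Round 3 (the employer proposes): the candidate can get 150 next round, worth 0.4 × 150 = 60 now; the employer offers that and keeps 90.
Round 2 (the candidate proposes): the employer can get 90 next round, worth 0.45 × 90 = 40.5 now, so the candidate offers 40.5, keeping 109.5.
Round 1 (the employer proposes): the candidate can get 109.5 next round, worth 0.4 × 109.5 = 43.8 now; the employer offers that and keeps 106.2.

106.2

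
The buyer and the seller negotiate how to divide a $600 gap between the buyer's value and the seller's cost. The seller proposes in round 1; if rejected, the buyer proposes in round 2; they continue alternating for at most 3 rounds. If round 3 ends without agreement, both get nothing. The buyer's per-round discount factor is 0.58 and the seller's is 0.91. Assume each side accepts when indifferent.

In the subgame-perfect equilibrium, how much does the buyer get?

31.32

Round 3 (the seller proposes): the buyer will accept anything ≥ 0, so the seller offers 0 and keeps 600.
Round 2 (the buyer proposes): the seller can get 600 next round, worth 0.91 × 600 = 546 now, so the buyer offers 546, keeping 54.
Round 1 (the seller proposes): the buyer can get 54 next round, worth 0.58 × 54 = 31.32 now. The seller offers 31.32 and keeps 600 − 31.32 = 568.68.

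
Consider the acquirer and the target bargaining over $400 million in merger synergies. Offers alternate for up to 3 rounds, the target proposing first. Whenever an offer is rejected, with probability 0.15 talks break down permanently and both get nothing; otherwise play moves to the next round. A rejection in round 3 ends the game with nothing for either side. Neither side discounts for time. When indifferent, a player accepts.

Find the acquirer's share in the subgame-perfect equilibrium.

51

Round 3 (the target proposes): rejection yields 0 for the acquirer; the target offers 0 and keeps 400.
Round 2 (the acquirer proposes): rejecting gives the target an expected 0.85 × 400 = 340. The acquirer offers 340 and keeps 400 − 340 = 60.
Round 1 (the target proposes): rejecting gives the acquirer an expected 0.85 × 60 = 51, so the target offers 51, keeping 349.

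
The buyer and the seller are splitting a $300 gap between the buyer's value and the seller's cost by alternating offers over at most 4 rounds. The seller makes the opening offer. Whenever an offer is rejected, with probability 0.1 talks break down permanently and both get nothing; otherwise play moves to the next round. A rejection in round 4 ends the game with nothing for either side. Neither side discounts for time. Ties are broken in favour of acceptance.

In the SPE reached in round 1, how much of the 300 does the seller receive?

Round 4 (the buyer proposes): the seller will accept anything ≥ 0, so the buyer offers 0 and keeps 300.
Round 3 (the seller proposes): rejecting gives the buyer an expected 0.9 × 300 = 270; the seller offers that and keeps 30.
Round 2 (the buyer proposes): rejecting gives the seller an expected 0.9 × 30 = 27, so the buyer offers 27, keeping 273.
Round 1 (the seller proposes): rejecting gives the buyer an expected 0.9 × 273 = 245.7, so the seller offers 245.7, keeping 54.3.

54.3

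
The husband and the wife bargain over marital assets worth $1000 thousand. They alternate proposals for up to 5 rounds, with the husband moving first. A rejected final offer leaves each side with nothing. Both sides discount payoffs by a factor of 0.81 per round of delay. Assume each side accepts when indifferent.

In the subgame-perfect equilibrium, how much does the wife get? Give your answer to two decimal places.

254.87

Round 5 (the husband proposes): the wife will accept anything ≥ 0, so the husband offers 0 and keeps 1000.
Round 4 (the wife proposes): the husband can get 1000 next round, worth 0.81 × 1000 = 810 now, so the wife offers 810, keeping 190.
Round 3 (the husband proposes): the wife can get 190 next round, worth 0.81 × 190 = 153.9 now. The husband offers 153.9 and keeps 1000 − 153.9 = 846.1.
Round 2 (the wife proposes): the husband can get 846.1 next round, worth 0.81 × 846.1 = 685.341 now. The wife offers 685.341 and keeps 1000 − 685.341 = 314.659.
Round 1 (the husband proposes): the wife can get 314.659 next round, worth 0.81 × 314.659 = 254.87379 now; the husband offers that and keeps 745.12621.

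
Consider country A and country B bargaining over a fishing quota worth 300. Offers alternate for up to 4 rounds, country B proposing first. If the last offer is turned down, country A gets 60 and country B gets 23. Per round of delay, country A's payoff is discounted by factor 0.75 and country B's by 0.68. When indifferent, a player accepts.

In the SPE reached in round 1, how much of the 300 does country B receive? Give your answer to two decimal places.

122.05

Round 4 (country A proposes): country B gets 23 if talks fail, so country A offers 23 and keeps 277.
Round 3 (country B proposes): country A can get 277 next round, worth 0.75 × 277 = 207.75 now; country B offers that and keeps 92.25.
Round 2 (country A proposes): country B can get 92.25 next round, worth 0.68 × 92.25 = 62.73 now, so country A offers 62.73, keeping 237.27.
Round 1 (country B proposes): country A can get 237.27 next round, worth 0.75 × 237.27 = 177.9525 now; country B offers that and keeps 122.0475.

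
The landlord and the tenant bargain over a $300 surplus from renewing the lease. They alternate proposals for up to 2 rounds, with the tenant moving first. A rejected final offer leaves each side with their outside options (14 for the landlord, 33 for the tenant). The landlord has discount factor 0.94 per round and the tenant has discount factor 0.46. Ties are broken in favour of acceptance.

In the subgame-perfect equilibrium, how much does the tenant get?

Round 2 (the landlord proposes): the tenant gets 33 if talks fail, so the landlord offers 33 and keeps 267.
Round 1 (the tenant proposes): the landlord can get 267 next round, worth 0.94 × 267 = 250.98 now; the tenant offers that and keeps 49.02.

49.02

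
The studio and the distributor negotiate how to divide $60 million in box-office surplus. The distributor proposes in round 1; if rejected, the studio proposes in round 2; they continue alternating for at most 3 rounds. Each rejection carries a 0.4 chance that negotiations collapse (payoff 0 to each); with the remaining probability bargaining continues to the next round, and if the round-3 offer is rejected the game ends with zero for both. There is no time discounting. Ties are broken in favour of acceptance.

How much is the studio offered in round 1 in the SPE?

By backward induction:
Round 3 (the distributor proposes): the studio will accept anything ≥ 0, so the distributor offers 0 and keeps 60.
Round 2 (the studio proposes): rejecting gives the distributor an expected 0.6 × 60 = 36. The studio offers 36 and keeps 60 − 36 = 24.
Round 1 (the distributor proposes): rejecting gives the studio an expected 0.6 × 24 = 14.4. The distributor offers 14.4 and keeps 60 − 14.4 = 45.6.

14.4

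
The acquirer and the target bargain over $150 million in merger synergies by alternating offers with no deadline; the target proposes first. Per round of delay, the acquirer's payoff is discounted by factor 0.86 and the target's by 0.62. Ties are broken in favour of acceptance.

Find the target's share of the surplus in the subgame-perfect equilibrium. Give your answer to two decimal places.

44.99

When the target proposes, the acquirer accepts any offer worth at least 0.86 times what the acquirer would get by proposing next round; and vice versa.
This gives x = 150 − 0.86y and y = 150 − 0.62x, where x and y are each side's share when it proposes.
Hence (1 − 0.86·0.62)x = 150(1 − 0.86), i.e. 0.4668·x = 21.
x ≈ 44.9871; the acquirer's share is 150 − x ≈ 105.0129.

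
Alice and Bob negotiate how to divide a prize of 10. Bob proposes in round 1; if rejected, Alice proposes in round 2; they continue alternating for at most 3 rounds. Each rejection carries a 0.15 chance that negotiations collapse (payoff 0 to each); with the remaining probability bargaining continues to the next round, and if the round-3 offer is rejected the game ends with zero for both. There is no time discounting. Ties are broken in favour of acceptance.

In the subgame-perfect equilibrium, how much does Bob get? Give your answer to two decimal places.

8.73

Round 3 (Bob proposes): Alice will accept anything ≥ 0, so Bob offers 0 and keeps 10.
Round 2 (Alice proposes): rejecting gives Bob an expected 0.85 × 10 = 8.5, so Alice offers 8.5, keeping 1.5.
Round 1 (Bob proposes): rejecting gives Alice an expected 0.85 × 1.5 = 1.275. Bob offers 1.275 and keeps 10 − 1.275 = 8.725.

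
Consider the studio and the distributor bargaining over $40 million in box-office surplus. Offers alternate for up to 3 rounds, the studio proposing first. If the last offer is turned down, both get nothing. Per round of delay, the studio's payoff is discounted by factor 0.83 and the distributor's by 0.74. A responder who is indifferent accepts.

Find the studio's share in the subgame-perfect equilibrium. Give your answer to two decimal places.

Solve by backward induction from round 3.
Round 3 (the studio proposes): the distributor will accept anything ≥ 0, so the studio offers 0 and keeps 40.
Round 2 (the distributor proposes): the studio can get 40 next round, worth 0.83 × 40 = 33.2 now. The distributor offers 33.2 and keeps 40 − 33.2 = 6.8.
Round 1 (the studio proposes): the distributor can get 6.8 next round, worth 0.74 × 6.8 = 5.032 now, so the studio offers 5.032, keeping 34.968.

34.97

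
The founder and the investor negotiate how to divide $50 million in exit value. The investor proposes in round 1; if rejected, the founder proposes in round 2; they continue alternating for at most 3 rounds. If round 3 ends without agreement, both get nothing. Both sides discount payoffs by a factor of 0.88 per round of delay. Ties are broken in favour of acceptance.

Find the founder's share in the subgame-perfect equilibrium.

Round 3 (the investor proposes): rejection yields 0 for the founder; the investor offers 0 and keeps 50.
Round 2 (the founder proposes): the investor can get 50 next round, worth 0.88 × 50 = 44 now, so the founder offers 44, keeping 6.
Round 1 (the investor proposes): the founder can get 6 next round, worth 0.88 × 6 = 5.28 now. The investor offers 5.28 and keeps 50 − 5.28 = 44.72.

5.28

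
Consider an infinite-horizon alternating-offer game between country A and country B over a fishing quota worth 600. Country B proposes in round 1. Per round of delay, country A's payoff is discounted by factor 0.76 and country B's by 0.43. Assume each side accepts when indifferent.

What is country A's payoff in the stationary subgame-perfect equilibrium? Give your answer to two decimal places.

Let x be country B's share when country B proposes and y be country A's share when country A proposes.
Country A accepts iff offered ≥ 0.76·y, so x = 600 − 0.76y. Symmetrically y = 600 − 0.43x.
Substituting: x = 600 − 0.76(600 − 0.43x), giving x(1 − 0.43·0.76) = 600(1 − 0.76).
So x = 600 × 0.24 / 0.6732 ≈ 213.9037, and country A receives 600 − x ≈ 386.0963.

386.10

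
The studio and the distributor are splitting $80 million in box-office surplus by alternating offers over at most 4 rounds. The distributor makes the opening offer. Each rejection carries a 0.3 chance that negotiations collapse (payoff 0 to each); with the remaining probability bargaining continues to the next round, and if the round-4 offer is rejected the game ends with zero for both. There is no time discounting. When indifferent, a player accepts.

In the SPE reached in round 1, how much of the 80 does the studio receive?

Round 4 (the studio proposes): rejection yields 0 for the distributor; the studio offers 0 and keeps 80.
Round 3 (the distributor proposes): rejecting gives the studio an expected 0.7 × 80 = 56, so the distributor offers 56, keeping 24.
Round 2 (the studio proposes): rejecting gives the distributor an expected 0.7 × 24 = 16.8; the studio offers that and keeps 63.2.
Round 1 (the distributor proposes): rejecting gives the studio an expected 0.7 × 63.2 = 44.24, so the distributor offers 44.24, keeping 35.76.

44.24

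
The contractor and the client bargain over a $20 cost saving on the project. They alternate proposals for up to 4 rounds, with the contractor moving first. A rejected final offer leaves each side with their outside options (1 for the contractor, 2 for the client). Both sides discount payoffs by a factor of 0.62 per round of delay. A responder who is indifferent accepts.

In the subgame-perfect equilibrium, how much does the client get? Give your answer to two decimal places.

Round 4 (the client proposes): the contractor gets 1 if talks fail, so the client offers 1 and keeps 19.
Round 3 (the contractor proposes): the client can get 19 next round, worth 0.62 × 19 = 11.78 now; the contractor offers that and keeps 8.22.
Round 2 (the client proposes): the contractor can get 8.22 next round, worth 0.62 × 8.22 = 5.0964 now; the client offers that and keeps 14.9036.
Round 1 (the contractor proposes): the client can get 14.9036 next round, worth 0.62 × 14.9036 = 9.240232 now; the contractor offers that and keeps 10.759768.

9.24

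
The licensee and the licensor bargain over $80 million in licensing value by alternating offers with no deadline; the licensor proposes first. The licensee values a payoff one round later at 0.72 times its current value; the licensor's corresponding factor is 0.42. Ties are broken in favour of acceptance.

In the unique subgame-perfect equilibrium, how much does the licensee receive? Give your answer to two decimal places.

47.89

When the licensor proposes, the licensee accepts any offer worth at least 0.72 times what the licensee would get by proposing next round; and vice versa.
This gives x = 80 − 0.72y and y = 80 − 0.42x, where x and y are each side's share when it proposes.
Hence (1 − 0.72·0.42)x = 80(1 − 0.72), i.e. 0.6976·x = 22.4.
x ≈ 32.1101; the licensee's share is 80 − x ≈ 47.8899.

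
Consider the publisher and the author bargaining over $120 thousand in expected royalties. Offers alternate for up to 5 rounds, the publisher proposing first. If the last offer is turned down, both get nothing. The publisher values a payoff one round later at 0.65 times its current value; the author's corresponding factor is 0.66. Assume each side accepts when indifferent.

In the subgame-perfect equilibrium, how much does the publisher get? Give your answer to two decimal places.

80.39

Round 5 (the publisher proposes): the author will accept anything ≥ 0, so the publisher offers 0 and keeps 120.
Round 4 (the author proposes): the publisher can get 120 next round, worth 0.65 × 120 = 78 now. The author offers 78 and keeps 120 − 78 = 42.
Round 3 (the publisher proposes): the author can get 42 next round, worth 0.66 × 42 = 27.72 now. The publisher offers 27.72 and keeps 120 − 27.72 = 92.28.
Round 2 (the author proposes): the publisher can get 92.28 next round, worth 0.65 × 92.28 = 59.982 now, so the author offers 59.982, keeping 60.018.
Round 1 (the publisher proposes): the author can get 60.018 next round, worth 0.66 × 60.018 = 39.61188 now, so the publisher offers 39.61188, keeping 80.38812.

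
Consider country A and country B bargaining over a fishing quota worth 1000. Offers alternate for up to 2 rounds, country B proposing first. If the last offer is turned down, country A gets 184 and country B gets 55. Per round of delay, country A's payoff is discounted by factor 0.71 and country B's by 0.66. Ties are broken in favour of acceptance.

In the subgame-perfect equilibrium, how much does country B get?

329.05

Round 2 (country A proposes): country B gets 55 if talks fail, so country A offers 55 and keeps 945.
Round 1 (country B proposes): country A can get 945 next round, worth 0.71 × 945 = 670.95 now. Country B offers 670.95 and keeps 1000 − 670.95 = 329.05.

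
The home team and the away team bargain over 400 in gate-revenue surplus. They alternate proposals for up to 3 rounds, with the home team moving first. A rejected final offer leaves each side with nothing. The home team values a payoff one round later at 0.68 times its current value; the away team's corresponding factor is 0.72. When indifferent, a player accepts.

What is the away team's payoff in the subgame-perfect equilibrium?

Round 3 (the home team proposes): the away team will accept anything ≥ 0, so the home team offers 0 and keeps 400.
Round 2 (the away team proposes): the home team can get 400 next round, worth 0.68 × 400 = 272 now. The away team offers 272 and keeps 400 − 272 = 128.
Round 1 (the home team proposes): the away team can get 128 next round, worth 0.72 × 128 = 92.16 now. The home team offers 92.16 and keeps 400 − 92.16 = 307.84.

92.16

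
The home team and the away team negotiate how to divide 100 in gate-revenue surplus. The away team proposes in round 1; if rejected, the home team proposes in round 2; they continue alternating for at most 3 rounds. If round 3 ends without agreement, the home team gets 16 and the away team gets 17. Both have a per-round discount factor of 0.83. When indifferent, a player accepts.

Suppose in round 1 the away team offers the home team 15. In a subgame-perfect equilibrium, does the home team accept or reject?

Reject

Work out the home team's continuation value if the offer is rejected.
Round 3 (the away team proposes): the home team gets 16 if talks fail, so the away team offers 16 and keeps 84.
Round 2 (the home team proposes): the away team can get 84 next round, worth 0.83 × 84 = 69.72 now. The home team offers 69.72 and keeps 100 − 69.72 = 30.28.
So by rejecting in round 1, the home team gets 30.28 next round, worth 0.83 × 30.28 = 25.1324 now.
Offer 15 < 25.1324, so the home team rejects.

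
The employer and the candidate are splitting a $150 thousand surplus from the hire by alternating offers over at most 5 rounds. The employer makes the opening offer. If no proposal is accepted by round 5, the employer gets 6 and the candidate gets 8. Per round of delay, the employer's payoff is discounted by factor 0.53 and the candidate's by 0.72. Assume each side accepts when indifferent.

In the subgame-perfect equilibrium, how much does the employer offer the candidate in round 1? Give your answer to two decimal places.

Round 5 (the employer proposes): the candidate gets 8 if talks fail, so the employer offers 8 and keeps 142.
Round 4 (the candidate proposes): the employer can get 142 next round, worth 0.53 × 142 = 75.26 now. The candidate offers 75.26 and keeps 150 − 75.26 = 74.74.
Round 3 (the employer proposes): the candidate can get 74.74 next round, worth 0.72 × 74.74 = 53.8128 now; the employer offers that and keeps 96.1872.
Round 2 (the candidate proposes): the employer can get 96.1872 next round, worth 0.53 × 96.1872 = 50.979216 now, so the candidate offers 50.979216, keeping 99.020784.
Round 1 (the employer proposes): the candidate can get 99.020784 next round, worth 0.72 × 99.020784 = 71.29496448 now, so the employer offers 71.29496448, keeping 78.70503552.

71.29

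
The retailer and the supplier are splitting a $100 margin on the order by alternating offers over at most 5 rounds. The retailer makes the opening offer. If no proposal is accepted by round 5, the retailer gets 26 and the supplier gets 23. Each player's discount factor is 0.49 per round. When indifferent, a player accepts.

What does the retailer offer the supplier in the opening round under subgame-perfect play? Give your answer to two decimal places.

Round 5 (the retailer proposes): the supplier gets 23 if talks fail, so the retailer offers 23 and keeps 77.
Round 4 (the supplier proposes): the retailer can get 77 next round, worth 0.49 × 77 = 37.73 now; the supplier offers that and keeps 62.27.
Round 3 (the retailer proposes): the supplier can get 62.27 next round, worth 0.49 × 62.27 = 30.5123 now, so the retailer offers 30.5123, keeping 69.4877.
Round 2 (the supplier proposes): the retailer can get 69.4877 next round, worth 0.49 × 69.4877 = 34.048973 now; the supplier offers that and keeps 65.951027.
Round 1 (the retailer proposes): the supplier can get 65.951027 next round, worth 0.49 × 65.951027 = 32.31600323 now. The retailer offers 32.31600323 and keeps 100 − 32.31600323 = 67.68399677.

32.32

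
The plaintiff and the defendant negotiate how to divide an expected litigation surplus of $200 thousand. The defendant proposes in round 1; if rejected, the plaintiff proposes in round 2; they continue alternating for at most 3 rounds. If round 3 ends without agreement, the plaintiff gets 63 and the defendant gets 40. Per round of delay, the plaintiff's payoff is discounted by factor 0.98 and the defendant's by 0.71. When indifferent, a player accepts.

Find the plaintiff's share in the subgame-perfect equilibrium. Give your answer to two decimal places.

By backward induction:
Round 3 (the defendant proposes): the plaintiff gets 63 if talks fail, so the defendant offers 63 and keeps 137.
Round 2 (the plaintiff proposes): the defendant can get 137 next round, worth 0.71 × 137 = 97.27 now, so the plaintiff offers 97.27, keeping 102.73.
Round 1 (the defendant proposes): the plaintiff can get 102.73 next round, worth 0.98 × 102.73 = 100.6754 now, so the defendant offers 100.6754, keeping 99.3246.

100.68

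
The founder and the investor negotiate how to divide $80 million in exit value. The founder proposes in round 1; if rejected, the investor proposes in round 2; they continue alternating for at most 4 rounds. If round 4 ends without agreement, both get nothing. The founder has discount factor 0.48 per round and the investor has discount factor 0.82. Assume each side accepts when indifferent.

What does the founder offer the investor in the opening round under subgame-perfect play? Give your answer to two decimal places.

Work backward from the last round.
Round 4 (the investor proposes): the founder will accept anything ≥ 0, so the investor offers 0 and keeps 80.
Round 3 (the founder proposes): the investor can get 80 next round, worth 0.82 × 80 = 65.6 now, so the founder offers 65.6, keeping 14.4.
Round 2 (the investor proposes): the founder can get 14.4 next round, worth 0.48 × 14.4 = 6.912 now. The investor offers 6.912 and keeps 80 − 6.912 = 73.088.
Round 1 (the founder proposes): the investor can get 73.088 next round, worth 0.82 × 73.088 = 59.93216 now. The founder offers 59.93216 and keeps 80 − 59.93216 = 20.06784.

59.93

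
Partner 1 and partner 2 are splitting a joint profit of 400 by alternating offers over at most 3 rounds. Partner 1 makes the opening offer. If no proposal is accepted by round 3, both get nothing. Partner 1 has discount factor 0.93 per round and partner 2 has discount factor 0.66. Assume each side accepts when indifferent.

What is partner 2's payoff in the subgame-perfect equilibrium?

By backward induction:
Round 3 (partner 1 proposes): rejection yields 0 for partner 2; partner 1 offers 0 and keeps 400.
Round 2 (partner 2 proposes): partner 1 can get 400 next round, worth 0.93 × 400 = 372 now, so partner 2 offers 372, keeping 28.
Round 1 (partner 1 proposes): partner 2 can get 28 next round, worth 0.66 × 28 = 18.48 now, so partner 1 offers 18.48, keeping 381.52.

18.48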